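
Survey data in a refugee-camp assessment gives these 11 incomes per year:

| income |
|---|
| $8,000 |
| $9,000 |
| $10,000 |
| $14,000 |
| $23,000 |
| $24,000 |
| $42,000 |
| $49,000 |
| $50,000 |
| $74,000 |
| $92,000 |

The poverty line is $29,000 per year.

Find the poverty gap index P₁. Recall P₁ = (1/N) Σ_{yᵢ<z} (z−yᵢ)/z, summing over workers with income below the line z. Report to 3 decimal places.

0.270

Incomes under z: $8,000, $9,000, $10,000, $14,000, $23,000, $24,000 (q = 6 of N = 11).
Shortfall ratios: (29000−8000)/29000 = 0.7241; (29000−9000)/29000 = 0.6897; (29000−10000)/29000 = 0.6552; (29000−14000)/29000 = 0.5172; (29000−23000)/29000 = 0.2069; (29000−24000)/29000 = 0.1724.
Σ = 2.965517. Dividing by the full population N = 11 gives P₁ = 0.270.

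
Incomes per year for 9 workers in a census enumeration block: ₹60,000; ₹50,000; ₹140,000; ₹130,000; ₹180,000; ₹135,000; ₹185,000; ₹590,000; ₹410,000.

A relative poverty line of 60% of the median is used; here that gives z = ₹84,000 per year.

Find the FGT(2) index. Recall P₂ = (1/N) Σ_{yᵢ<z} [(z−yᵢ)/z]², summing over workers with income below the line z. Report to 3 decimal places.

0.027

Below z: ₹50,000, ₹60,000 (q = 2 of N = 9).
Shortfall ratios: (84000−50000)/84000 = 0.4048; (84000−60000)/84000 = 0.2857.
Squared: 0.1638; 0.0816.
Sum = 0.245465; P₂ = 0.245465 / 9 = 0.027.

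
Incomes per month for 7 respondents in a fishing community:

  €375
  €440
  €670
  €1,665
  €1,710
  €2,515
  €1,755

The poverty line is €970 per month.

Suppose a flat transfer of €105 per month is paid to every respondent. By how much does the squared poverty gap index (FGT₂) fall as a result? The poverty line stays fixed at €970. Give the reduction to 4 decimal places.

0.0404

Before: below the line — €375, €440, €670; squared poverty gap index (FGT₂) = 0.110066.
After the €105 transfer: below the line — €480, €545, €775; squared poverty gap index (FGT₂) = 0.069652.
Reduction = 0.110066 − 0.069652 = 0.0404.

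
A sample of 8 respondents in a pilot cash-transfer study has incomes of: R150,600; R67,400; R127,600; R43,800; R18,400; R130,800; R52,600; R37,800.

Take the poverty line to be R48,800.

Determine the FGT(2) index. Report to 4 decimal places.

Poor units: R18,400, R37,800, R43,800 (q = 3 of N = 8).
Relative gaps: (48800−18400)/48800 = 0.6230; (48800−37800)/48800 = 0.2254; (48800−43800)/48800 = 0.1025.
Squared: 0.3881; 0.0508; 0.0105.
Sum = 0.449375; P₂ = 0.449375 / 8 = 0.0562.

0.0562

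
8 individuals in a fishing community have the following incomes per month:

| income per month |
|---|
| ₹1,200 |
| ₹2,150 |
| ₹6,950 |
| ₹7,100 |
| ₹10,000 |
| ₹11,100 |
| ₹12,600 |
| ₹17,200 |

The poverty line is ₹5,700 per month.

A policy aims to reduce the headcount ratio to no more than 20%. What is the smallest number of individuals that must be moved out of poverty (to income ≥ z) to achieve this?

Currently q = 2 of N = 8 are below the line (H = 0.250).
A headcount ratio of at most 20% allows at most ⌊0.20 × 8⌋ = 1 poor individuals.
So at least 2 − 1 = 1 must be lifted.

1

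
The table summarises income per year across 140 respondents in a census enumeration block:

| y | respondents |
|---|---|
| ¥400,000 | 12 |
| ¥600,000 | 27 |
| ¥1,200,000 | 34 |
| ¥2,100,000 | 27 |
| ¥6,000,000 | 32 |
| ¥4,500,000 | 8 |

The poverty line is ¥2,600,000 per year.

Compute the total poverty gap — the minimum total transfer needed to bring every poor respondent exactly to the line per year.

Poor units: 12×¥400,000, 27×¥600,000, 34×¥1,200,000, 27×¥2,100,000 (q = 100 of N = 140).
Individual gaps: 12×(2600000−400000) = 26400000; 27×(2600000−600000) = 54000000; 34×(2600000−1200000) = 47600000; 27×(2600000−2100000) = 13500000.
Aggregate gap = ¥141,500,000.

¥141,500,000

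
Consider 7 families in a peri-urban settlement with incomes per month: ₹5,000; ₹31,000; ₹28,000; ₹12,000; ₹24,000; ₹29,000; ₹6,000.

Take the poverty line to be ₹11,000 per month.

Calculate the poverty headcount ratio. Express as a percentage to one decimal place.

2 of the 7 families have income below ₹11,000.
H = 2/7 = 28.6%.

28.6%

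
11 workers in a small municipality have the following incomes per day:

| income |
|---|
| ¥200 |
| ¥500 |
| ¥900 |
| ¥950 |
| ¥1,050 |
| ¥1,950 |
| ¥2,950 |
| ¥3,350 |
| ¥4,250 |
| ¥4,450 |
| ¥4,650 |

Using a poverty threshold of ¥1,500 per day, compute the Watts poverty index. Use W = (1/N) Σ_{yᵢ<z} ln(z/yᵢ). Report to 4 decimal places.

Below z: ¥200, ¥500, ¥900, ¥950, ¥1,050 (q = 5 of N = 11).
Log shortfalls: ln(1500/200) = 2.0149; ln(1500/500) = 1.0986; ln(1500/900) = 0.5108; ln(1500/950) = 0.4568; ln(1500/1050) = 0.3567.
W = 4.437774 / 11 = 0.4034.

0.4034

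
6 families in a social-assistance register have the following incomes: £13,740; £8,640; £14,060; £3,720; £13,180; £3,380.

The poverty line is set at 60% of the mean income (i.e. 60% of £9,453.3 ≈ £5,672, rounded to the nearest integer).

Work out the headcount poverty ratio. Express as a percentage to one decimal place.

33.3%

2 of the 6 families have income below £5,672.
H = 2/6 = 33.3%.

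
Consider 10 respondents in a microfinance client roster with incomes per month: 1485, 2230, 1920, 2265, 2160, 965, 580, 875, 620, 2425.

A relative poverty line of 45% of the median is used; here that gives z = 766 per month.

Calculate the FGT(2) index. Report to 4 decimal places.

Below z: 580, 620 (q = 2 of N = 10).
Normalized shortfalls: (766−580)/766 = 0.2428; (766−620)/766 = 0.1906.
Squared: 0.0590; 0.0363.
Sum = 0.095290; P₂ = 0.095290 / 10 = 0.0095.

0.0095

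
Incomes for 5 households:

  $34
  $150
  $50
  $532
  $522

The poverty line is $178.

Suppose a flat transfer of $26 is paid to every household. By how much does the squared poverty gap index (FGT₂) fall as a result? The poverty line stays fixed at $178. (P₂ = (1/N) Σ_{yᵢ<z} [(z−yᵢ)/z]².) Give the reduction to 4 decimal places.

0.0857

Before: below the line — $34, $50, $150; squared poverty gap index (FGT₂) = 0.239263.
After the $26 transfer: below the line — $60, $76, $176; squared poverty gap index (FGT₂) = 0.153592.
Reduction = 0.239263 − 0.153592 = 0.0857.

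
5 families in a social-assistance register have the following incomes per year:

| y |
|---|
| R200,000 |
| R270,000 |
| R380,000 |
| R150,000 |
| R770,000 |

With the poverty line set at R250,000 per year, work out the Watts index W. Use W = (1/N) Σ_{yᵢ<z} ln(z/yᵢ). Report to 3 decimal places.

Below z: R150,000, R200,000 (q = 2 of N = 5).
Log gaps: ln(250000/150000) = 0.5108; ln(250000/200000) = 0.2231.
W = 0.733969 / 5 = 0.147.

0.147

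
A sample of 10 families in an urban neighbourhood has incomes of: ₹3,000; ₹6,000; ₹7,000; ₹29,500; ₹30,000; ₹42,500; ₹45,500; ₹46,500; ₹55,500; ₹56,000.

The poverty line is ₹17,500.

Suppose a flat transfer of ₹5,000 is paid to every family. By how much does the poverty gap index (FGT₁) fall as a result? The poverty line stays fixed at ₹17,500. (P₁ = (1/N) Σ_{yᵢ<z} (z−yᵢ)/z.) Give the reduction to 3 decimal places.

0.086

Before: below the line — ₹3,000, ₹6,000, ₹7,000; poverty gap index (FGT₁) = 0.20857.
After the ₹5,000 transfer: below the line — ₹8,000, ₹11,000, ₹12,000; poverty gap index (FGT₁) = 0.12286.
Reduction = 0.20857 − 0.12286 = 0.086.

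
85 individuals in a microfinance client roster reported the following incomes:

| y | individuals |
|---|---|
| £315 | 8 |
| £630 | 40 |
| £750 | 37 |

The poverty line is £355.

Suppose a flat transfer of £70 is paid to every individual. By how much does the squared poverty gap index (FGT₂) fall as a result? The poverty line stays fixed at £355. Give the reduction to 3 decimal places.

Before: below the line — 8×£315; squared poverty gap index (FGT₂) = 0.00119.
After the £70 transfer: below the line — none; squared poverty gap index (FGT₂) = 0.00000.
Reduction = 0.00119 − 0.00000 = 0.001.

0.001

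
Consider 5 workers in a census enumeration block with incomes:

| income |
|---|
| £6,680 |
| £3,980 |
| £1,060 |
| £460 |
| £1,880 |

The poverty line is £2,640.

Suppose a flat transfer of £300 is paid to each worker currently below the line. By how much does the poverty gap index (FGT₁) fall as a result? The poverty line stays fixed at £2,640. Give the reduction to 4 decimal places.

Before: below the line — £460, £1,060, £1,880; poverty gap index (FGT₁) = 0.342424.
After the £300 transfer: below the line — £760, £1,360, £2,180; poverty gap index (FGT₁) = 0.274242.
Reduction = 0.342424 − 0.274242 = 0.0682.

0.0682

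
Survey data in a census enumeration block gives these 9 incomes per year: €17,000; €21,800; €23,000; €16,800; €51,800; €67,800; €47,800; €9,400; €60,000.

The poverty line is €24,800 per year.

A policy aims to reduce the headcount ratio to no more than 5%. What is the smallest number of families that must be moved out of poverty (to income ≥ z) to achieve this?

5

5 of the 9 families are poor, so H = 5/9 = 0.556.
A headcount ratio of at most 5% allows at most ⌊0.05 × 9⌋ = 0 poor families.
So at least 5 − 0 = 5 must be lifted.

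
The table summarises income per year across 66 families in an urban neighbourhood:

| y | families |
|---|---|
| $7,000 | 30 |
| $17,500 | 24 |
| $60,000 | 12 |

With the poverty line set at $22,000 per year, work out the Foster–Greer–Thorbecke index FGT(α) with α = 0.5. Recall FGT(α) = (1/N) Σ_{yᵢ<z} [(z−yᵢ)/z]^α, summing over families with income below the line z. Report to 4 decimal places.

0.5398

Incomes under z: 30×$7,000, 24×$17,500 (q = 54 of N = 66).
Normalized shortfalls: (22000−7000)/22000 = 0.6818 (×30); (22000−17500)/22000 = 0.2045 (×24).
Raised to α = 0.5: 0.82572 (×30); 0.45227 (×24).
Sum = 35.626093; FGT(0.5) = 35.626093 / 66 = 0.5398.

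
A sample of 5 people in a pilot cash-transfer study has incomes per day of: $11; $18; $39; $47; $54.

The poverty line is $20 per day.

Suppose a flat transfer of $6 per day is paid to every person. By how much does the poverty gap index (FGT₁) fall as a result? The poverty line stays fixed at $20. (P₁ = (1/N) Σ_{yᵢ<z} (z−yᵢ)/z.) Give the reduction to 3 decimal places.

0.080

Before: below the line — $11, $18; poverty gap index (FGT₁) = 0.11000.
After the $6 transfer: below the line — $17; poverty gap index (FGT₁) = 0.03000.
Reduction = 0.11000 − 0.03000 = 0.080.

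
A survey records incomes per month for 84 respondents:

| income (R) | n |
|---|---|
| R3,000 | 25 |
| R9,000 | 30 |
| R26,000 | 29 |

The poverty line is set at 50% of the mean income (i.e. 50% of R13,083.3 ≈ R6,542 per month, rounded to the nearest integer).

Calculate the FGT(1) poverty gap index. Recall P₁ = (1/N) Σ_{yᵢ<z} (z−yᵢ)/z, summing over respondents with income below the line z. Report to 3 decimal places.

0.161

Incomes under z: 25×R3,000 (q = 25 of N = 84).
Normalized shortfalls: (6542−3000)/6542 = 0.5414 (×25).
Σ = 13.535616. Dividing by the full population N = 84 gives P₁ = 0.161.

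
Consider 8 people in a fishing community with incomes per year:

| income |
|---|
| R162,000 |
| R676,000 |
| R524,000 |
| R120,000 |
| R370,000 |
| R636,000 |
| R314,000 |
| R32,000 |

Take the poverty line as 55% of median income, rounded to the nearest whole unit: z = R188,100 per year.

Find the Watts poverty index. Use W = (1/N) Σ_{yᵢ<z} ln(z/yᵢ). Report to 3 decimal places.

Below the line: R32,000, R120,000, R162,000 (q = 3 of N = 8).
Log gaps: ln(188100/32000) = 1.7712; ln(188100/120000) = 0.4495; ln(188100/162000) = 0.1494.
W = 2.370097 / 8 = 0.296.

0.296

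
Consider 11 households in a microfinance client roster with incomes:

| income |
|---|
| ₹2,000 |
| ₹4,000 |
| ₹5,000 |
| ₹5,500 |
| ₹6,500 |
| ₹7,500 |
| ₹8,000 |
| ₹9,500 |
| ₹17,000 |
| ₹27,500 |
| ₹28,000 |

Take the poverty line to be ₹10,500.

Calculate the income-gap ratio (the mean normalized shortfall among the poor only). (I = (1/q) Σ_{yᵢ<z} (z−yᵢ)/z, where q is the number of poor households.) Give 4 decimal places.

0.4286

Below the line: ₹2,000, ₹4,000, ₹5,000, ₹5,500, ₹6,500, ₹7,500, ₹8,000, ₹9,500 (q = 8 of N = 11).
Shortfall ratios (z−y)/z: 0.8095, 0.6190, 0.5238, 0.4762, 0.3810, 0.2857, 0.2381, 0.0952; sum = 3.428571.
The income-gap ratio divides by q (the poor only): 3.428571 / 8 = 0.4286.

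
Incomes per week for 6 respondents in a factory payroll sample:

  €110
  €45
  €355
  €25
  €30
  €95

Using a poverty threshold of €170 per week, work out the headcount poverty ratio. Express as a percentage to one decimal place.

83.3%

5 of the 6 respondents have income below €170.
H = 5/6 = 83.3%.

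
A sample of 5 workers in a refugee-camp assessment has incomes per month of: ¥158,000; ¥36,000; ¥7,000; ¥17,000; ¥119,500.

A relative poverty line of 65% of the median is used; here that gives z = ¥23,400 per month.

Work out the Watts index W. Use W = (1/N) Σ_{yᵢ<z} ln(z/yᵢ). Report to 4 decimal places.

0.3053

Below z: ¥7,000, ¥17,000 (q = 2 of N = 5).
ln(z/y) terms: ln(23400/7000) = 1.2068; ln(23400/17000) = 0.3195.
W = 1.526349 / 5 = 0.3053.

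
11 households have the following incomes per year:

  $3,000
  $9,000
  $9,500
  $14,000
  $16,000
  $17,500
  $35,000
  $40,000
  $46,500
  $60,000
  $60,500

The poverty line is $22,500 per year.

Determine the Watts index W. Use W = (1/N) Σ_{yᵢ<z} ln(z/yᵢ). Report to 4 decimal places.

Incomes under z: $3,000, $9,000, $9,500, $14,000, $16,000, $17,500 (q = 6 of N = 11).
ln(z/y) terms: ln(22500/3000) = 2.0149; ln(22500/9000) = 0.9163; ln(22500/9500) = 0.8622; ln(22500/14000) = 0.4745; ln(22500/16000) = 0.3409; ln(22500/17500) = 0.2513.
W = 4.860116 / 11 = 0.4418.

0.4418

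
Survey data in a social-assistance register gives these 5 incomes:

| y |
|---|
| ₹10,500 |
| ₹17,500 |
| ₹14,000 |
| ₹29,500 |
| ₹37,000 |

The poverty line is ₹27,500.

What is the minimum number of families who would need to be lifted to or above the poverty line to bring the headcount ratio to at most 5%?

3

Currently q = 3 of N = 5 are below the line (H = 0.600).
A headcount ratio of at most 5% allows at most ⌊0.05 × 5⌋ = 0 poor families.
So at least 3 − 0 = 3 must be lifted.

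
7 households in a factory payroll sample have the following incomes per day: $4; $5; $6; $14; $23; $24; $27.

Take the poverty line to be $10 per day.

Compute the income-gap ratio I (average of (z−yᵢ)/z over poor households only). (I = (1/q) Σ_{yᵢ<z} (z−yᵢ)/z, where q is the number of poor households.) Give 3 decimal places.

0.500

Incomes under z: $4, $5, $6 (q = 3 of N = 7).
Shortfall ratios (z−y)/z: 0.6000, 0.5000, 0.4000; sum = 1.500000.
I averages over the q = 3 poor units only: 1.500000 / 3 = 0.500.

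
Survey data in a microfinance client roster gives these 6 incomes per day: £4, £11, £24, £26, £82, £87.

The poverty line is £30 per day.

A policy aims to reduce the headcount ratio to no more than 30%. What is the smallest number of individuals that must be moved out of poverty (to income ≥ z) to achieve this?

4 of the 6 individuals are poor, so H = 4/6 = 0.667.
A headcount ratio of at most 30% allows at most ⌊0.30 × 6⌋ = 1 poor individuals.
So at least 4 − 1 = 3 must be lifted.

3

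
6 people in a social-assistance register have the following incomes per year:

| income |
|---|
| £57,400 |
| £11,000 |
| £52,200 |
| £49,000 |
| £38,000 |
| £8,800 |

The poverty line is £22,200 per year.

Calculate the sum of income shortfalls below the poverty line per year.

£24,600

Incomes under z: £8,800, £11,000 (q = 2 of N = 6).
Individual gaps: 22200−8800 = 13400; 22200−11000 = 11200.
Aggregate gap = £24,600.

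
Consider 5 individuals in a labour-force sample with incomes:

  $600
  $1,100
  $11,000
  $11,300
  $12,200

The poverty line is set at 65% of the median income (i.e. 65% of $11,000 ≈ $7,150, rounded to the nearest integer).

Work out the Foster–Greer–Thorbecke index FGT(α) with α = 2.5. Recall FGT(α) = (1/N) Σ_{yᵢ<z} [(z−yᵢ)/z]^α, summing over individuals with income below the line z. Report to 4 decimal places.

Below z: $600, $1,100 (q = 2 of N = 5).
Normalized shortfalls: (7150−600)/7150 = 0.9161; (7150−1100)/7150 = 0.8462.
Raised to α = 2.5: 0.80323; 0.65860.
Sum = 1.461829; FGT(2.5) = 1.461829 / 5 = 0.2924.

0.2924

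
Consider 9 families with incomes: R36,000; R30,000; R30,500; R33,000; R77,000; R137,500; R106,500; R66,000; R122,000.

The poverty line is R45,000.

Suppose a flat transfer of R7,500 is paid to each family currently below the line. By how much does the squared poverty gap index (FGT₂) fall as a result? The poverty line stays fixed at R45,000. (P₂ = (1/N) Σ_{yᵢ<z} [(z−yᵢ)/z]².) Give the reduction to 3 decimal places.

Before: below the line — R30,000, R30,500, R33,000, R36,000; squared poverty gap index (FGT₂) = 0.03623.
After the R7,500 transfer: below the line — R37,500, R38,000, R40,500, R43,500; squared poverty gap index (FGT₂) = 0.00701.
Reduction = 0.03623 − 0.00701 = 0.029.

0.029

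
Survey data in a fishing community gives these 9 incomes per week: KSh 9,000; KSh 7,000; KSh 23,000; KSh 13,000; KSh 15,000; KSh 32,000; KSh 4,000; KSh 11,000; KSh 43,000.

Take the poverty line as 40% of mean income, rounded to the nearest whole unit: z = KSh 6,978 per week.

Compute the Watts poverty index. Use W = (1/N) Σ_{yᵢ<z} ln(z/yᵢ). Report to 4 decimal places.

Below the line: KSh 4,000 (q = 1 of N = 9).
Log gaps: ln(6978/4000) = 0.5565.
W = 0.556468 / 9 = 0.0618.

0.0618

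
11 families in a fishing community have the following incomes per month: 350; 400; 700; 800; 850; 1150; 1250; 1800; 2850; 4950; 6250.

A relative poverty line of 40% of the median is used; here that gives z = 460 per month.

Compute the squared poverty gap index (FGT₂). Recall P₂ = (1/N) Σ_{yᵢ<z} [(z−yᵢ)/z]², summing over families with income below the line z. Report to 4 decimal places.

0.0067

Incomes under z: 350, 400 (q = 2 of N = 11).
Gap ratios (z−y)/z: (460−350)/460 = 0.2391; (460−400)/460 = 0.1304.
Squared: 0.0572; 0.0170.
Sum = 0.074197; P₂ = 0.074197 / 11 = 0.0067.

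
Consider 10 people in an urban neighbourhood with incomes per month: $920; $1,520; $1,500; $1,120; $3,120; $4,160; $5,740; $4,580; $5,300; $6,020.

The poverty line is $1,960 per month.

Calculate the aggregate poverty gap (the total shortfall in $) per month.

$2,780

Below the line: $920, $1,120, $1,500, $1,520 (q = 4 of N = 10).
Individual gaps: 1960−920 = 1040; 1960−1120 = 840; 1960−1500 = 460; 1960−1520 = 440.
Aggregate gap = $2,780.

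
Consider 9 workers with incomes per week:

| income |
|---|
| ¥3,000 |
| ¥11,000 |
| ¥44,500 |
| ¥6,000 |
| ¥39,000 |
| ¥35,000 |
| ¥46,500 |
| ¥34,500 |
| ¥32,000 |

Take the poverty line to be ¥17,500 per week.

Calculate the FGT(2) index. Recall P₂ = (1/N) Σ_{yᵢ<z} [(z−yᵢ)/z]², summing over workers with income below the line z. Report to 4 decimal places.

0.1396

Incomes under z: ¥3,000, ¥6,000, ¥11,000 (q = 3 of N = 9).
Gap ratios (z−y)/z: (17500−3000)/17500 = 0.8286; (17500−6000)/17500 = 0.6571; (17500−11000)/17500 = 0.3714.
Squared: 0.6865; 0.4318; 0.1380.
Sum = 1.256327; P₂ = 1.256327 / 9 = 0.1396.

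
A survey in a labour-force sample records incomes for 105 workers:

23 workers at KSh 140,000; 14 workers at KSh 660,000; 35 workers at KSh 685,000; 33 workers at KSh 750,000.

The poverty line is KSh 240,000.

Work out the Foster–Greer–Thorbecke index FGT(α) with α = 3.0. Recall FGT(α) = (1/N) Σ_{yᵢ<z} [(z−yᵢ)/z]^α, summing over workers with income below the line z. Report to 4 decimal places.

0.0158

Poor units: 23×KSh 140,000 (q = 23 of N = 105).
Relative gaps: (240000−140000)/240000 = 0.4167 (×23).
Raised to α = 3.0: 0.07234 (×23).
Sum = 1.663773; FGT(3.0) = 1.663773 / 105 = 0.0158.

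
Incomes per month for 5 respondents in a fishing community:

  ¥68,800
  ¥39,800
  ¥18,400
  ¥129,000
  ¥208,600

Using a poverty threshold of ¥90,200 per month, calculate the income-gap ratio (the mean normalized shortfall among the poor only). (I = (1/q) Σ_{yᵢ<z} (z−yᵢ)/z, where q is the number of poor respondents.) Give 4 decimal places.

Poor units: ¥18,400, ¥39,800, ¥68,800 (q = 3 of N = 5).
Relative gaps: 0.7960, 0.5588, 0.2373; sum = 1.592018.
The income-gap ratio divides by q (the poor only): 1.592018 / 3 = 0.5307.

0.5307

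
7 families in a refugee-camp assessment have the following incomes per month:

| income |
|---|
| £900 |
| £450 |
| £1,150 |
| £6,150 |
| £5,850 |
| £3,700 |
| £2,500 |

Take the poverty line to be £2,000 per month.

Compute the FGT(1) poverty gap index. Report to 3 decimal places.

0.250

Below z: £450, £900, £1,150 (q = 3 of N = 7).
Normalized shortfalls: (2000−450)/2000 = 0.7750; (2000−900)/2000 = 0.5500; (2000−1150)/2000 = 0.4250.
Sum of shortfalls = 1.750000; P₁ averages over all N: 1.750000 / 7 = 0.250.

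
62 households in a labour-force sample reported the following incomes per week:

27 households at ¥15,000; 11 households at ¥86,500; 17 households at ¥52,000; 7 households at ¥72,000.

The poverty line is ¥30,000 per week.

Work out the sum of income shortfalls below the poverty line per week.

¥405,000

Incomes under z: 27×¥15,000 (q = 27 of N = 62).
Individual gaps: 27×(30000−15000) = 405000.
Aggregate gap = ¥405,000.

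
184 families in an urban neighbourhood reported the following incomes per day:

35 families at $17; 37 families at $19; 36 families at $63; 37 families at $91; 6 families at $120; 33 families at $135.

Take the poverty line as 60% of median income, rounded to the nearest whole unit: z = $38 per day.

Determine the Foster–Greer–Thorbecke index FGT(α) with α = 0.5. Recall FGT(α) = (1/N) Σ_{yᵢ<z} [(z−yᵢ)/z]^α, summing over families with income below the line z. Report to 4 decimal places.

0.2836

Below z: 35×$17, 37×$19 (q = 72 of N = 184).
Gap ratios (z−y)/z: (38−17)/38 = 0.5526 (×35); (38−19)/38 = 0.5000 (×37).
Raised to α = 0.5: 0.74339 (×35); 0.70711 (×37).
Sum = 52.181669; FGT(0.5) = 52.181669 / 184 = 0.2836.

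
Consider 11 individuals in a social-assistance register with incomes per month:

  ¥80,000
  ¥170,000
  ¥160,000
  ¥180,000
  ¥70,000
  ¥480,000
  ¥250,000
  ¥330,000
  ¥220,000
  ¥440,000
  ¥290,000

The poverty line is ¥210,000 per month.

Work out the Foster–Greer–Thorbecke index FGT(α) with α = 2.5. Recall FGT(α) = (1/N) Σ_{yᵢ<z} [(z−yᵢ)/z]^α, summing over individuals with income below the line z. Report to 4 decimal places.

Poor units: ¥70,000, ¥80,000, ¥160,000, ¥170,000, ¥180,000 (q = 5 of N = 11).
Shortfall ratios: (210000−70000)/210000 = 0.6667; (210000−80000)/210000 = 0.6190; (210000−160000)/210000 = 0.2381; (210000−170000)/210000 = 0.1905; (210000−180000)/210000 = 0.1429.
Raised to α = 2.5: 0.36289; 0.30152; 0.02766; 0.01583; 0.00771.
Sum = 0.715613; FGT(2.5) = 0.715613 / 11 = 0.0651.

0.0651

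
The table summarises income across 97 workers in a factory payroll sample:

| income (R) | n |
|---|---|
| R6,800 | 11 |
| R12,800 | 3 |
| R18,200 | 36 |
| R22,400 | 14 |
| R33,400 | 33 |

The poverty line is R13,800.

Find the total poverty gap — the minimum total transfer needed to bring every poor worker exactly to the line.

R80,000

Below z: 11×R6,800, 3×R12,800 (q = 14 of N = 97).
Individual gaps: 11×(13800−6800) = 77000; 3×(13800−12800) = 3000.
Aggregate gap = R80,000.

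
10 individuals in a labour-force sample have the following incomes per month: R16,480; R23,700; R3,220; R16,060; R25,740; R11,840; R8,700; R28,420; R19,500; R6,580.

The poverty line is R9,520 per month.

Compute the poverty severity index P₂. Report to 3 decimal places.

Below z: R3,220, R6,580, R8,700 (q = 3 of N = 10).
Normalized shortfalls: (9520−3220)/9520 = 0.6618; (9520−6580)/9520 = 0.3088; (9520−8700)/9520 = 0.0861.
Squared: 0.4379; 0.0954; 0.0074.
Sum = 0.540724; P₂ = 0.540724 / 10 = 0.054.

0.054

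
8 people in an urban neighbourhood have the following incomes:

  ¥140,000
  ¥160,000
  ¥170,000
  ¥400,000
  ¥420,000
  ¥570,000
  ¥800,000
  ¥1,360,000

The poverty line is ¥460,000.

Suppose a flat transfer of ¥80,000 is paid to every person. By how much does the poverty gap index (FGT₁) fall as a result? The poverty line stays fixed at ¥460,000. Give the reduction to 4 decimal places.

Before: below the line — ¥140,000, ¥160,000, ¥170,000, ¥400,000, ¥420,000; poverty gap index (FGT₁) = 0.274457.
After the ¥80,000 transfer: below the line — ¥220,000, ¥240,000, ¥250,000; poverty gap index (FGT₁) = 0.182065.
Reduction = 0.274457 − 0.182065 = 0.0924.

0.0924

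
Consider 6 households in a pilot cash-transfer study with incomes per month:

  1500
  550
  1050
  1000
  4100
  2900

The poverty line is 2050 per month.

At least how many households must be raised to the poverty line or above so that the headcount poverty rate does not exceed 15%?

4

Currently q = 4 of N = 6 are below the line (H = 0.667).
A headcount ratio of at most 15% allows at most ⌊0.15 × 6⌋ = 0 poor households.
So at least 4 − 0 = 4 must be lifted.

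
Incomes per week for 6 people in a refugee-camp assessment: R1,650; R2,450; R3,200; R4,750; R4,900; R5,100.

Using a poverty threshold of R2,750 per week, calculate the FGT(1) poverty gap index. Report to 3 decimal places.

0.085

Below the line: R1,650, R2,450 (q = 2 of N = 6).
Shortfall ratios: (2750−1650)/2750 = 0.4000; (2750−2450)/2750 = 0.1091.
Σ = 0.509091. Dividing by the full population N = 6 gives P₁ = 0.085.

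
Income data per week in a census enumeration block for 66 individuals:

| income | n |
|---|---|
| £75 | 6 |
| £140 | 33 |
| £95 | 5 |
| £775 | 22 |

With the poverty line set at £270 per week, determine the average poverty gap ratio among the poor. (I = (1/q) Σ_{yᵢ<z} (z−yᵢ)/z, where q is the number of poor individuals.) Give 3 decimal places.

Below z: 6×£75, 5×£95, 33×£140 (q = 44 of N = 66).
Shortfall ratios (z−y)/z: 0.7222 (×6), 0.6481 (×5), 0.4815 (×33); sum = 23.462963.
The income-gap ratio divides by q (the poor only): 23.462963 / 44 = 0.533.

0.533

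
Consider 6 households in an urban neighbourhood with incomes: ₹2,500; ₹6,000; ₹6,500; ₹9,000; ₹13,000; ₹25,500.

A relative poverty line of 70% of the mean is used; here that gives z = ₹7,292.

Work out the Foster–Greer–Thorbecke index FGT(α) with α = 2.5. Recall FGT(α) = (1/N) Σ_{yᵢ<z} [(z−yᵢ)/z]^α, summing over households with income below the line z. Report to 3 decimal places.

Incomes under z: ₹2,500, ₹6,000, ₹6,500 (q = 3 of N = 6).
Gap ratios (z−y)/z: (7292−2500)/7292 = 0.6572; (7292−6000)/7292 = 0.1772; (7292−6500)/7292 = 0.1086.
Raised to α = 2.5: 0.35009; 0.01321; 0.00389.
Sum = 0.367188; FGT(2.5) = 0.367188 / 6 = 0.061.

0.061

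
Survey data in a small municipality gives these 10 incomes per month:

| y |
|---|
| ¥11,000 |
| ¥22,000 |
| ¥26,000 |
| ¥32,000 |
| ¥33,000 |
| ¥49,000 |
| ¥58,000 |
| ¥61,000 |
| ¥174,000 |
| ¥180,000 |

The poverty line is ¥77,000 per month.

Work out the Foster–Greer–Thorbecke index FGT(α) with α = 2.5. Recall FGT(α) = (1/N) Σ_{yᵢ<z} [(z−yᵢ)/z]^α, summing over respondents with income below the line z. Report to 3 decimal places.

Poor units: ¥11,000, ¥22,000, ¥26,000, ¥32,000, ¥33,000, ¥49,000, ¥58,000, ¥61,000 (q = 8 of N = 10).
Relative gaps: (77000−11000)/77000 = 0.8571; (77000−22000)/77000 = 0.7143; (77000−26000)/77000 = 0.6623; (77000−32000)/77000 = 0.5844; (77000−33000)/77000 = 0.5714; (77000−49000)/77000 = 0.3636; (77000−58000)/77000 = 0.2468; (77000−61000)/77000 = 0.2078.
Raised to α = 2.5: 0.68019; 0.43120; 0.35702; 0.26110; 0.24683; 0.07974; 0.03025; 0.01968.
Sum = 2.106019; FGT(2.5) = 2.106019 / 10 = 0.211.

0.211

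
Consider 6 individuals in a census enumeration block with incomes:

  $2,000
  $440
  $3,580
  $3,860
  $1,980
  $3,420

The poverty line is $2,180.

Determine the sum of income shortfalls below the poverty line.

Incomes under z: $440, $1,980, $2,000 (q = 3 of N = 6).
Individual gaps: 2180−440 = 1740; 2180−1980 = 200; 2180−2000 = 180.
Aggregate gap = $2,120.

$2,120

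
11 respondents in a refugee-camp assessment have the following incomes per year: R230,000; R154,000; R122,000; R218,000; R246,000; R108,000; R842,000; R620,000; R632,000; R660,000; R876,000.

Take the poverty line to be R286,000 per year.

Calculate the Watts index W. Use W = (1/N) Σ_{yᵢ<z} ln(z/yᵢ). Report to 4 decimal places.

Below the line: R108,000, R122,000, R154,000, R218,000, R230,000, R246,000 (q = 6 of N = 11).
ln(z/y) terms: ln(286000/108000) = 0.9739; ln(286000/122000) = 0.8520; ln(286000/154000) = 0.6190; ln(286000/218000) = 0.2715; ln(286000/230000) = 0.2179; ln(286000/246000) = 0.1507.
W = 3.084940 / 11 = 0.2804.

0.2804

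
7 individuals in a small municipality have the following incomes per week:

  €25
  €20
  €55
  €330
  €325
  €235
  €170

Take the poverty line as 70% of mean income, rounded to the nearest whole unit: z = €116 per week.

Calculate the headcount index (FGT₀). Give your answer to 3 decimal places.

0.429

3 of the 7 individuals have income below €116.
H = 3/7 = 0.429.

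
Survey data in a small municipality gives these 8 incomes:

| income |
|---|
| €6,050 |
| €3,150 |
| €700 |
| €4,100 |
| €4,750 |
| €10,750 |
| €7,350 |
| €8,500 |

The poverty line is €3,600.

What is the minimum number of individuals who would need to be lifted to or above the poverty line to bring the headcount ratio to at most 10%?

2

2 of the 8 individuals are poor, so H = 2/8 = 0.250.
A headcount ratio of at most 10% allows at most ⌊0.10 × 8⌋ = 0 poor individuals.
So at least 2 − 0 = 2 must be lifted.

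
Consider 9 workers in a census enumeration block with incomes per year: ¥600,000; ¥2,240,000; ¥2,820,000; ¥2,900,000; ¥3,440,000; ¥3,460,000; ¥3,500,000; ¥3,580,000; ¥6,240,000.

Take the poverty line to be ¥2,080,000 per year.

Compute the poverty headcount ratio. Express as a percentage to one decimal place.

1 of the 9 workers have income below ¥2,080,000.
H = 1/9 = 11.1%.

11.1%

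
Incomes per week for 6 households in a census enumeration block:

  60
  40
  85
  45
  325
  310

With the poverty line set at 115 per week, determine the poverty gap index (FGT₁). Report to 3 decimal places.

0.333

Incomes under z: 40, 45, 60, 85 (q = 4 of N = 6).
Normalized shortfalls: (115−40)/115 = 0.6522; (115−45)/115 = 0.6087; (115−60)/115 = 0.4783; (115−85)/115 = 0.2609.
Σ = 2.000000. Dividing by the full population N = 6 gives P₁ = 0.333.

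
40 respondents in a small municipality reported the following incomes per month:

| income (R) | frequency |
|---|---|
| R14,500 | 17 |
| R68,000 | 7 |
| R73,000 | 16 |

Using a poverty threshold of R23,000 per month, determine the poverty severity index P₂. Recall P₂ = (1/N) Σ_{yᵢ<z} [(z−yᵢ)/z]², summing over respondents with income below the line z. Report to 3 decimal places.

Below z: 17×R14,500 (q = 17 of N = 40).
Relative gaps: (23000−14500)/23000 = 0.3696 (×17).
Squared: 0.1366 (×17).
Sum = 2.321834; P₂ = 2.321834 / 40 = 0.058.

0.058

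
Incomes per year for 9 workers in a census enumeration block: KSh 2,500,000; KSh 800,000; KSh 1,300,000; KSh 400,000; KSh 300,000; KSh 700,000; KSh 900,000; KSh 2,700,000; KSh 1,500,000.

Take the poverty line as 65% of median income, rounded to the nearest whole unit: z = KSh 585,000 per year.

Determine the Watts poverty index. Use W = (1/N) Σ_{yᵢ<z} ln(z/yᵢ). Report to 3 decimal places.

0.116

Below z: KSh 300,000, KSh 400,000 (q = 2 of N = 9).
Log gaps: ln(585000/300000) = 0.6678; ln(585000/400000) = 0.3801.
W = 1.047977 / 9 = 0.116.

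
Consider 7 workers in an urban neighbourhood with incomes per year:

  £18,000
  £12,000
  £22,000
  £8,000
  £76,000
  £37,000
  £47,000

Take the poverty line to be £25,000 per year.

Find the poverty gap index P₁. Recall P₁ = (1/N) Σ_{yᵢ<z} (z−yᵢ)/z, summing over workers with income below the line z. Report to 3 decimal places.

Incomes under z: £8,000, £12,000, £18,000, £22,000 (q = 4 of N = 7).
Gap ratios (z−y)/z: (25000−8000)/25000 = 0.6800; (25000−12000)/25000 = 0.5200; (25000−18000)/25000 = 0.2800; (25000−22000)/25000 = 0.1200.
Σ = 1.600000. Dividing by the full population N = 7 gives P₁ = 0.229.

0.229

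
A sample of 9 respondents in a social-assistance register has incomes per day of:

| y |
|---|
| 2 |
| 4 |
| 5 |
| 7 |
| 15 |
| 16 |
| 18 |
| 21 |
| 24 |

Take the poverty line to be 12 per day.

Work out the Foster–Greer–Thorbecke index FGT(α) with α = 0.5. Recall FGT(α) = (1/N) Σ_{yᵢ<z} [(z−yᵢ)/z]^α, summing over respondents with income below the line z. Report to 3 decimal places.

Poor units: 2, 4, 5, 7 (q = 4 of N = 9).
Gap ratios (z−y)/z: (12−2)/12 = 0.8333; (12−4)/12 = 0.6667; (12−5)/12 = 0.5833; (12−7)/12 = 0.4167.
Raised to α = 0.5: 0.91287; 0.81650; 0.76376; 0.64550.
Sum = 3.138627; FGT(0.5) = 3.138627 / 9 = 0.349.

0.349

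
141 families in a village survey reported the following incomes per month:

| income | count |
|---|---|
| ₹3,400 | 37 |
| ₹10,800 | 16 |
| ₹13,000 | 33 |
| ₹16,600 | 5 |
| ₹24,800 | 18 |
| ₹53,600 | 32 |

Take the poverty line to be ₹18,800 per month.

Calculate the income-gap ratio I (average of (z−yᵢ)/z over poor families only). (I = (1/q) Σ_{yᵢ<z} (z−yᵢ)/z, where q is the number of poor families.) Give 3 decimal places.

Below z: 37×₹3,400, 16×₹10,800, 33×₹13,000, 5×₹16,600 (q = 91 of N = 141).
Shortfall ratios (z−y)/z: 0.8191 (×37), 0.4255 (×16), 0.3085 (×33), 0.1170 (×5); sum = 47.882979.
I averages over the q = 91 poor units only: 47.882979 / 91 = 0.526.

0.526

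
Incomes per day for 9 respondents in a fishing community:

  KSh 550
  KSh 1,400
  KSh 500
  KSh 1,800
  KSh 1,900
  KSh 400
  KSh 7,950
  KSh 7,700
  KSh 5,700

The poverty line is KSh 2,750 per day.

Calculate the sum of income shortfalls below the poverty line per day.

Poor units: KSh 400, KSh 500, KSh 550, KSh 1,400, KSh 1,800, KSh 1,900 (q = 6 of N = 9).
Individual gaps: 2750−400 = 2350; 2750−500 = 2250; 2750−550 = 2200; 2750−1400 = 1350; 2750−1800 = 950; 2750−1900 = 850.
Aggregate gap = KSh 9,950.

KSh 9,950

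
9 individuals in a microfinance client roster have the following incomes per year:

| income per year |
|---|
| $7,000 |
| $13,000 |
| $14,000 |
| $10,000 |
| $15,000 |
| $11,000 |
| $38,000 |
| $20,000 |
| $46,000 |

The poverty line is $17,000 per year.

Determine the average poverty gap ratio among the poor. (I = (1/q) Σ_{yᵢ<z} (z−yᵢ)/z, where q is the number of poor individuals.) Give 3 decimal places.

Incomes under z: $7,000, $10,000, $11,000, $13,000, $14,000, $15,000 (q = 6 of N = 9).
Shortfall ratios (z−y)/z: 0.5882, 0.4118, 0.3529, 0.2353, 0.1765, 0.1176; sum = 1.882353.
I averages over the q = 6 poor units only: 1.882353 / 6 = 0.314.

0.314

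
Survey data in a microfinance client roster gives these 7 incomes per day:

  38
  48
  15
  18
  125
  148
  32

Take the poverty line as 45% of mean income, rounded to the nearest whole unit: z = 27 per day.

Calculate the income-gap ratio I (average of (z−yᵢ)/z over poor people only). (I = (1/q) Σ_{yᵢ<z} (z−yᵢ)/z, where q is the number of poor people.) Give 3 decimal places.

0.389

Incomes under z: 15, 18 (q = 2 of N = 7).
Shortfall ratios (z−y)/z: 0.4444, 0.3333; sum = 0.777778.
The income-gap ratio divides by q (the poor only): 0.777778 / 2 = 0.389.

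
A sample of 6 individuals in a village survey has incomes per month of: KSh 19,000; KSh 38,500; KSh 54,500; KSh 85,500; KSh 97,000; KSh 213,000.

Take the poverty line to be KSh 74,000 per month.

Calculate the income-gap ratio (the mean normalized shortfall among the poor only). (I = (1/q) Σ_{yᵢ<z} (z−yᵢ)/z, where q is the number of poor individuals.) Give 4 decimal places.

Poor units: KSh 19,000, KSh 38,500, KSh 54,500 (q = 3 of N = 6).
Shortfall ratios (z−y)/z: 0.7432, 0.4797, 0.2635; sum = 1.486486.
I averages over the q = 3 poor units only: 1.486486 / 3 = 0.4955.

0.4955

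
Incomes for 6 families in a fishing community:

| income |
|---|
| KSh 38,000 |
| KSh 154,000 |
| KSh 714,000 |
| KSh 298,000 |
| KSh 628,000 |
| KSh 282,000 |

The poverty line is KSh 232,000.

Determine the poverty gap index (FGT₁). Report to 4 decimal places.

Incomes under z: KSh 38,000, KSh 154,000 (q = 2 of N = 6).
Normalized shortfalls: (232000−38000)/232000 = 0.8362; (232000−154000)/232000 = 0.3362.
Σ = 1.172414. Dividing by the full population N = 6 gives P₁ = 0.1954.

0.1954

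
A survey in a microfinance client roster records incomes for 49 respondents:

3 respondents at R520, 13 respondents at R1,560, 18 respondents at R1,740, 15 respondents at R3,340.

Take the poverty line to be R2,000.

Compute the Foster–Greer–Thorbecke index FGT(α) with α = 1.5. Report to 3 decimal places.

Below the line: 3×R520, 13×R1,560, 18×R1,740 (q = 34 of N = 49).
Shortfall ratios: (2000−520)/2000 = 0.7400 (×3); (2000−1560)/2000 = 0.2200 (×13); (2000−1740)/2000 = 0.1300 (×18).
Raised to α = 1.5: 0.63657 (×3); 0.10319 (×13); 0.04687 (×18).
Sum = 4.094874; FGT(1.5) = 4.094874 / 49 = 0.084.

0.084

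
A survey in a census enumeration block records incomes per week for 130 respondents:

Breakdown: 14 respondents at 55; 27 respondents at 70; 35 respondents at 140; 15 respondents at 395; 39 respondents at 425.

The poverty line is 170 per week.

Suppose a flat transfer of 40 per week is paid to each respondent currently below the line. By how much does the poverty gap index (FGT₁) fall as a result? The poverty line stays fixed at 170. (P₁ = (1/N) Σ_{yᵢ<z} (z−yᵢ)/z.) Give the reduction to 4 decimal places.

0.1217

Before: below the line — 14×55, 27×70, 35×140; poverty gap index (FGT₁) = 0.242534.
After the 40 transfer: below the line — 14×95, 27×110; poverty gap index (FGT₁) = 0.120814.
Reduction = 0.242534 − 0.120814 = 0.1217.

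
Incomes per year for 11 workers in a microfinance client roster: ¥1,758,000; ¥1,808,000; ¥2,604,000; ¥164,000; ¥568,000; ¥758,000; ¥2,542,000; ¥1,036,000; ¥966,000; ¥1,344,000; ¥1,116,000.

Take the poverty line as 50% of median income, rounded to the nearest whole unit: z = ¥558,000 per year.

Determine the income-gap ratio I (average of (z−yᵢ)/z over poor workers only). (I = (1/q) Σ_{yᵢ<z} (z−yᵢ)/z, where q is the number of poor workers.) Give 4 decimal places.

0.7061

Below the line: ¥164,000 (q = 1 of N = 11).
Relative gaps: 0.7061; sum = 0.706093.
I averages over the q = 1 poor units only: 0.706093 / 1 = 0.7061.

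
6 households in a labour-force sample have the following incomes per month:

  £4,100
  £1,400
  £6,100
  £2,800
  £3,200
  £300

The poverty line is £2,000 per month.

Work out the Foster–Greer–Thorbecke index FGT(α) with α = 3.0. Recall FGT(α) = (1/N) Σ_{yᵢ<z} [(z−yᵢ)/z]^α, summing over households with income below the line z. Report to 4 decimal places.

0.1069

Poor units: £300, £1,400 (q = 2 of N = 6).
Relative gaps: (2000−300)/2000 = 0.8500; (2000−1400)/2000 = 0.3000.
Raised to α = 3.0: 0.61412; 0.02700.
Sum = 0.641125; FGT(3.0) = 0.641125 / 6 = 0.1069.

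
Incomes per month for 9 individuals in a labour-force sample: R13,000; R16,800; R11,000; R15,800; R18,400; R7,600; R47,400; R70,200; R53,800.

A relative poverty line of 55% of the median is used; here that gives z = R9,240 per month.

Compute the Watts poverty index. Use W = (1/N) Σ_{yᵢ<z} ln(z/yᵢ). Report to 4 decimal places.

0.0217

Below the line: R7,600 (q = 1 of N = 9).
Log gaps: ln(9240/7600) = 0.1954.
W = 0.195394 / 9 = 0.0217.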